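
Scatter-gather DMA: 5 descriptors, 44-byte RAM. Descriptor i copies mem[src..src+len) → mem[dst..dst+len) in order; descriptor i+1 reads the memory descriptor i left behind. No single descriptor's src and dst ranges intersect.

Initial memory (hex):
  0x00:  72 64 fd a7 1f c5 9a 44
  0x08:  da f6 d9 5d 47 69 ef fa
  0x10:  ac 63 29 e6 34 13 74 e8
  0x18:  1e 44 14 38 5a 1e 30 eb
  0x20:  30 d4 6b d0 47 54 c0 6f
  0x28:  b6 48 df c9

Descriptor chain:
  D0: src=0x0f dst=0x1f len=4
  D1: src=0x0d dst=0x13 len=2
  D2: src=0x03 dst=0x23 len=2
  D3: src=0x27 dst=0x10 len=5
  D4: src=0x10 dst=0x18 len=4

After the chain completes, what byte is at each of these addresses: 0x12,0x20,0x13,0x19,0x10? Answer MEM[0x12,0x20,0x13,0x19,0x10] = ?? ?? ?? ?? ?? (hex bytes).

#0 dst[0x1f+4] := {0xfa,0xac,0x63,0x29}
#1 dst[0x13+2] := {0x69,0xef}
#2 dst[0x23+2] := {0xa7,0x1f}
#3 dst[0x10+5] := {0x6f,0xb6,0x48,0xdf,0xc9}
#4 dst[0x18+4] := {0x6f,0xb6,0x48,0xdf}
query mem[0x12]=0x48, mem[0x20]=0xac, mem[0x13]=0xdf, mem[0x19]=0xb6, mem[0x10]=0x6f

MEM[0x12,0x20,0x13,0x19,0x10] = 48 ac df b6 6f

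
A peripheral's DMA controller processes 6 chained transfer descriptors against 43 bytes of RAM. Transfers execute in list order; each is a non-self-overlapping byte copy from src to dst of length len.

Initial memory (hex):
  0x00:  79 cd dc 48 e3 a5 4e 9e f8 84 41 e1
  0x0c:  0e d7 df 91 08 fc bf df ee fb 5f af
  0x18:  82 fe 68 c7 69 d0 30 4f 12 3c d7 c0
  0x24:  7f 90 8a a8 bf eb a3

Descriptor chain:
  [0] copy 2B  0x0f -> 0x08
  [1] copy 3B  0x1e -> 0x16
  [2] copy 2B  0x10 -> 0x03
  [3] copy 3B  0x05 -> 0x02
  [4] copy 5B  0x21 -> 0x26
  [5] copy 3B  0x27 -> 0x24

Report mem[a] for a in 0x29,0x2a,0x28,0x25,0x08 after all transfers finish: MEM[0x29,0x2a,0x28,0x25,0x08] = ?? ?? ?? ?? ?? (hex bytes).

MEM[0x29,0x2a,0x28,0x25,0x08] = 7f 90 c0 c0 91

D0: mem[0x08..0x09] <- [91 08]
D1: mem[0x16..0x18] <- [30 4f 12]
D2: mem[0x03..0x04] <- [08 fc]
D3: mem[0x02..0x04] <- [a5 4e 9e]
D4: mem[0x26..0x2a] <- [3c d7 c0 7f 90]
D5: mem[0x24..0x26] <- [d7 c0 7f]
query mem[0x29]=0x7f, mem[0x2a]=0x90, mem[0x28]=0xc0, mem[0x25]=0xc0, mem[0x08]=0x91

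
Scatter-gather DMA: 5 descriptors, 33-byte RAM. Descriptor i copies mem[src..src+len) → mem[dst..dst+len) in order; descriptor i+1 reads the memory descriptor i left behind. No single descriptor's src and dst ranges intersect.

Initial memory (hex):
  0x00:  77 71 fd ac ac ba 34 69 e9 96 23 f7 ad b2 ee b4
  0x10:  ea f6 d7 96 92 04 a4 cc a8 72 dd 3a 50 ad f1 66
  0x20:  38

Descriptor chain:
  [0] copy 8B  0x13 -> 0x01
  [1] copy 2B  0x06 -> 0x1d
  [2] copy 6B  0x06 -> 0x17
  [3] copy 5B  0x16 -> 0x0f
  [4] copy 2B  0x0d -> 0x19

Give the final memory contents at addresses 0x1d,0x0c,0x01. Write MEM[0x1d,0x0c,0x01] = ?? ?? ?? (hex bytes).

[0] 0x13->0x01 len=8 : 96 92 04 a4 cc a8 72 dd
[1] 0x06->0x1d len=2 : a8 72
[2] 0x06->0x17 len=6 : a8 72 dd 96 23 f7
[3] 0x16->0x0f len=5 : a4 a8 72 dd 96
[4] 0x0d->0x19 len=2 : b2 ee
query mem[0x1d]=0xa8, mem[0x0c]=0xad, mem[0x01]=0x96

MEM[0x1d,0x0c,0x01] = a8 ad 96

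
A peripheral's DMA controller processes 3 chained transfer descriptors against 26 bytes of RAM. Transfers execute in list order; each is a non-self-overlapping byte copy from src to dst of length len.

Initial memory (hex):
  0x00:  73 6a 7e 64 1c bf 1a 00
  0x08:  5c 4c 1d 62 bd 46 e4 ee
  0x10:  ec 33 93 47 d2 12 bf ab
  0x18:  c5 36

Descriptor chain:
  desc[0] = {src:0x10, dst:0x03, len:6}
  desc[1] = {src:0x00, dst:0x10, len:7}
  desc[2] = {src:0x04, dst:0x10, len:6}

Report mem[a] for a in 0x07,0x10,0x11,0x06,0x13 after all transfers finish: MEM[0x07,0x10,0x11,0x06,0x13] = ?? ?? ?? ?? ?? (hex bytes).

MEM[0x07,0x10,0x11,0x06,0x13] = d2 33 93 47 d2

  after D0: wrote 6B at 0x03 = ec339347d212
  after D1: wrote 7B at 0x10 = 736a7eec339347
  after D2: wrote 6B at 0x10 = 339347d2124c
query mem[0x07]=0xd2, mem[0x10]=0x33, mem[0x11]=0x93, mem[0x06]=0x47, mem[0x13]=0xd2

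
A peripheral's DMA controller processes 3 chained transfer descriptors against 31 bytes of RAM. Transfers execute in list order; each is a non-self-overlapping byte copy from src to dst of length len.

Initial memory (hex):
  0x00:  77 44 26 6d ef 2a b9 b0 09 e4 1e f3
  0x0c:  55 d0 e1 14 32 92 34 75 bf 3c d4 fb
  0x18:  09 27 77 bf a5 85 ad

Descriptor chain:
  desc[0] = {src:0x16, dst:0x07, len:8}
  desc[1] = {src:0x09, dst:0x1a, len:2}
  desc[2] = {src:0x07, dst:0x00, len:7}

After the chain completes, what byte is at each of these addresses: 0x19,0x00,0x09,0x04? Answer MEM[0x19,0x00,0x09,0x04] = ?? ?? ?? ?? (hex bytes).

MEM[0x19,0x00,0x09,0x04] = 27 d4 09 77

#0 dst[0x07+8] := {0xd4,0xfb,0x09,0x27,0x77,0xbf,0xa5,0x85}
#1 dst[0x1a+2] := {0x09,0x27}
#2 dst[0x00+7] := {0xd4,0xfb,0x09,0x27,0x77,0xbf,0xa5}
query mem[0x19]=0x27, mem[0x00]=0xd4, mem[0x09]=0x09, mem[0x04]=0x77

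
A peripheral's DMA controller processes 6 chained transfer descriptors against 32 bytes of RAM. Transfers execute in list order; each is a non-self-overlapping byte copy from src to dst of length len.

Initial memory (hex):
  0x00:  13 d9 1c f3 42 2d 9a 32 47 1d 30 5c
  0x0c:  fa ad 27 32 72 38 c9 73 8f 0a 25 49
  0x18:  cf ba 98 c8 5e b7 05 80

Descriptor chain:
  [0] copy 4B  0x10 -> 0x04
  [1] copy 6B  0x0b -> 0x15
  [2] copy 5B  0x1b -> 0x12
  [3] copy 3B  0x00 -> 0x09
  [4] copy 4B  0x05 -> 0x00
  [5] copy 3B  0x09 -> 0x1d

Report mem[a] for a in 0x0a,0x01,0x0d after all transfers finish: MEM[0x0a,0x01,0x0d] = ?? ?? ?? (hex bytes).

MEM[0x0a,0x01,0x0d] = d9 c9 ad

#0 dst[0x04+4] := {0x72,0x38,0xc9,0x73}
#1 dst[0x15+6] := {0x5c,0xfa,0xad,0x27,0x32,0x72}
#2 dst[0x12+5] := {0xc8,0x5e,0xb7,0x05,0x80}
#3 dst[0x09+3] := {0x13,0xd9,0x1c}
#4 dst[0x00+4] := {0x38,0xc9,0x73,0x47}
#5 dst[0x1d+3] := {0x13,0xd9,0x1c}
query mem[0x0a]=0xd9, mem[0x01]=0xc9, mem[0x0d]=0xad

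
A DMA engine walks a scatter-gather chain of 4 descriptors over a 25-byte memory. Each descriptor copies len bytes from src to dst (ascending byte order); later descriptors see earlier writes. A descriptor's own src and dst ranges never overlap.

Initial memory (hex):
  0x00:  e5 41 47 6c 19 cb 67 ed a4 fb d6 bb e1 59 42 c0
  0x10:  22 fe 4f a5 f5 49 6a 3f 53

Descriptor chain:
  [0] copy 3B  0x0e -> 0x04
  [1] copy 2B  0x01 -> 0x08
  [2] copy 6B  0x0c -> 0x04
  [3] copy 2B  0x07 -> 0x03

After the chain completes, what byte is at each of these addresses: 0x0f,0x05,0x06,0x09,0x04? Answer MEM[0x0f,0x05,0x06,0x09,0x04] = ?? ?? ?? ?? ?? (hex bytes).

MEM[0x0f,0x05,0x06,0x09,0x04] = c0 59 42 fe 22

  after D0: wrote 3B at 0x04 = 42c022
  after D1: wrote 2B at 0x08 = 4147
  after D2: wrote 6B at 0x04 = e15942c022fe
  after D3: wrote 2B at 0x03 = c022
query mem[0x0f]=0xc0, mem[0x05]=0x59, mem[0x06]=0x42, mem[0x09]=0xfe, mem[0x04]=0x22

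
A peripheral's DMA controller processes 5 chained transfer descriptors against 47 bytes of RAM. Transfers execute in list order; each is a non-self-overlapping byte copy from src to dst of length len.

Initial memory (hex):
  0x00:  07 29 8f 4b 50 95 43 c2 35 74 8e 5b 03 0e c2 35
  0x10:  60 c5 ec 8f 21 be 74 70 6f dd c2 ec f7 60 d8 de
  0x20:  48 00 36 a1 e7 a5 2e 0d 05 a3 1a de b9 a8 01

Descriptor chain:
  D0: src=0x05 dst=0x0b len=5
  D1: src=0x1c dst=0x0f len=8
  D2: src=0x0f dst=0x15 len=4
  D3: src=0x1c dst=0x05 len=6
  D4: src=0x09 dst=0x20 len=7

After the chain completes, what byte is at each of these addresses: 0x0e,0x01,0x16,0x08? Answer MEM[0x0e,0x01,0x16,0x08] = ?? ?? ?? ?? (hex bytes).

MEM[0x0e,0x01,0x16,0x08] = 35 29 60 de

D0: mem[0x0b..0x0f] <- [95 43 c2 35 74]
D1: mem[0x0f..0x16] <- [f7 60 d8 de 48 00 36 a1]
D2: mem[0x15..0x18] <- [f7 60 d8 de]
D3: mem[0x05..0x0a] <- [f7 60 d8 de 48 00]
D4: mem[0x20..0x26] <- [48 00 95 43 c2 35 f7]
query mem[0x0e]=0x35, mem[0x01]=0x29, mem[0x16]=0x60, mem[0x08]=0xde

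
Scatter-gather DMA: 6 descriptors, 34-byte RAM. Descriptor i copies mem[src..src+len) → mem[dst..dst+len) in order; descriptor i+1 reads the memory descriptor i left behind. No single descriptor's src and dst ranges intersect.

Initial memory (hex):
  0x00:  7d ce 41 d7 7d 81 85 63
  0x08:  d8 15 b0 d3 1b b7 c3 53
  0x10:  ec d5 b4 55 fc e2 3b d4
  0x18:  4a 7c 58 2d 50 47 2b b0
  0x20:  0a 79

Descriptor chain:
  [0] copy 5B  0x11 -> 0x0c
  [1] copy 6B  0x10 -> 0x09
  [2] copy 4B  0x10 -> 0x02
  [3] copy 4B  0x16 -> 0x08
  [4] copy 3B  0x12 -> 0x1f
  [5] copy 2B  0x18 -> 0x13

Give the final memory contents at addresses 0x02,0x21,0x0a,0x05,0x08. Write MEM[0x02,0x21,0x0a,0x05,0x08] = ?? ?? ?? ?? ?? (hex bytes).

MEM[0x02,0x21,0x0a,0x05,0x08] = e2 fc 4a 55 3b

#0 dst[0x0c+5] := {0xd5,0xb4,0x55,0xfc,0xe2}
#1 dst[0x09+6] := {0xe2,0xd5,0xb4,0x55,0xfc,0xe2}
#2 dst[0x02+4] := {0xe2,0xd5,0xb4,0x55}
#3 dst[0x08+4] := {0x3b,0xd4,0x4a,0x7c}
#4 dst[0x1f+3] := {0xb4,0x55,0xfc}
#5 dst[0x13+2] := {0x4a,0x7c}
query mem[0x02]=0xe2, mem[0x21]=0xfc, mem[0x0a]=0x4a, mem[0x05]=0x55, mem[0x08]=0x3b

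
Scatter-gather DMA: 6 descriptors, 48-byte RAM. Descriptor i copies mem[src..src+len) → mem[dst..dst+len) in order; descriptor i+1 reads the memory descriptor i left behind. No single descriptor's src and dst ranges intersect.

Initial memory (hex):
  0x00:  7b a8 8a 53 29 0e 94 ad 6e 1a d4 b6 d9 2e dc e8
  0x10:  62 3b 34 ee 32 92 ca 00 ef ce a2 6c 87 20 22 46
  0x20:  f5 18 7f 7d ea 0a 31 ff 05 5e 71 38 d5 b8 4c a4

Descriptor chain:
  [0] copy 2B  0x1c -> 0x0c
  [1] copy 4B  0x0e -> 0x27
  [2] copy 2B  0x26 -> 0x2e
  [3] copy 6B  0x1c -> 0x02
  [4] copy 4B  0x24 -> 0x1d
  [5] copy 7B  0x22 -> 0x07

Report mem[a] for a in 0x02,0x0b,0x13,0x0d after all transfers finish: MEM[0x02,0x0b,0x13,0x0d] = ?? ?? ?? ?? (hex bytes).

  after D0: wrote 2B at 0x0c = 8720
  after D1: wrote 4B at 0x27 = dce8623b
  after D2: wrote 2B at 0x2e = 31dc
  after D3: wrote 6B at 0x02 = 87202246f518
  after D4: wrote 4B at 0x1d = ea0a31dc
  after D5: wrote 7B at 0x07 = 7f7dea0a31dce8
query mem[0x02]=0x87, mem[0x0b]=0x31, mem[0x13]=0xee, mem[0x0d]=0xe8

MEM[0x02,0x0b,0x13,0x0d] = 87 31 ee e8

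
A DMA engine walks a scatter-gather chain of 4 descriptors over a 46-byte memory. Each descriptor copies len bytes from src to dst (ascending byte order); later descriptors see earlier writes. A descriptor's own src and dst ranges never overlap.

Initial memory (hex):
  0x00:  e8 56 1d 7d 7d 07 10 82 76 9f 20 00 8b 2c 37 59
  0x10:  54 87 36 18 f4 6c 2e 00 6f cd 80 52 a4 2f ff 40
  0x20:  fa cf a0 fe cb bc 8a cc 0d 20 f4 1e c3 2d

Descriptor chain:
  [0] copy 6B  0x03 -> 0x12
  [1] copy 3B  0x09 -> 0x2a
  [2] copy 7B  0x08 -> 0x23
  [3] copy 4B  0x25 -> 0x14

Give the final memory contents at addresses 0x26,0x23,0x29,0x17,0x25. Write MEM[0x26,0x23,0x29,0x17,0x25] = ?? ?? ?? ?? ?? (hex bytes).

MEM[0x26,0x23,0x29,0x17,0x25] = 00 76 37 2c 20

D0: mem[0x12..0x17] <- [7d 7d 07 10 82 76]
D1: mem[0x2a..0x2c] <- [9f 20 00]
D2: mem[0x23..0x29] <- [76 9f 20 00 8b 2c 37]
D3: mem[0x14..0x17] <- [20 00 8b 2c]
query mem[0x26]=0x00, mem[0x23]=0x76, mem[0x29]=0x37, mem[0x17]=0x2c, mem[0x25]=0x20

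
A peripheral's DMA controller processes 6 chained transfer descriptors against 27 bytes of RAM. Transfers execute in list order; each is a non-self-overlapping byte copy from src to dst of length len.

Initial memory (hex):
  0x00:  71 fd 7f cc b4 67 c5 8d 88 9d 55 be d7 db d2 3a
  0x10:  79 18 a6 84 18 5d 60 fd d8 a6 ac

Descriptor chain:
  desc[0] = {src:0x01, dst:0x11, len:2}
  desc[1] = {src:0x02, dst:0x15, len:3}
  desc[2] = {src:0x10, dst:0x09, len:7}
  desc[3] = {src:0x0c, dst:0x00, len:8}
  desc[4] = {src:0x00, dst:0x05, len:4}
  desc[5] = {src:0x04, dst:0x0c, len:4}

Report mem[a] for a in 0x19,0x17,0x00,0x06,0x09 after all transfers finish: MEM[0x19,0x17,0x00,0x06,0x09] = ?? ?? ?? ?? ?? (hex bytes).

  after D0: wrote 2B at 0x11 = fd7f
  after D1: wrote 3B at 0x15 = 7fccb4
  after D2: wrote 7B at 0x09 = 79fd7f84187fcc
  after D3: wrote 8B at 0x00 = 84187fcc79fd7f84
  after D4: wrote 4B at 0x05 = 84187fcc
  after D5: wrote 4B at 0x0c = 7984187f
query mem[0x19]=0xa6, mem[0x17]=0xb4, mem[0x00]=0x84, mem[0x06]=0x18, mem[0x09]=0x79

MEM[0x19,0x17,0x00,0x06,0x09] = a6 b4 84 18 79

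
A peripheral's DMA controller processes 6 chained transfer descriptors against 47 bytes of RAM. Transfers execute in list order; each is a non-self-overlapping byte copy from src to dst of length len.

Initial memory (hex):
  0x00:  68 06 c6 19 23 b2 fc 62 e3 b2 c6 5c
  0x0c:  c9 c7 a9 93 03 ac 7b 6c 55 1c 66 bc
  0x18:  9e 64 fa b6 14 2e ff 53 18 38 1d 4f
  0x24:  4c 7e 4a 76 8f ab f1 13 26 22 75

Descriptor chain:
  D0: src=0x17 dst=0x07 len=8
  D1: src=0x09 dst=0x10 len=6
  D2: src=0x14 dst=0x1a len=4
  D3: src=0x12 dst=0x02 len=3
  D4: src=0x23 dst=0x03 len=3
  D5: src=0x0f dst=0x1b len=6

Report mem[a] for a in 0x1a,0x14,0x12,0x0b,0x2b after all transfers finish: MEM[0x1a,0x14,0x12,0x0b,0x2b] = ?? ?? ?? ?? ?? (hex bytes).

[0] 0x17->0x07 len=8 : bc 9e 64 fa b6 14 2e ff
[1] 0x09->0x10 len=6 : 64 fa b6 14 2e ff
[2] 0x14->0x1a len=4 : 2e ff 66 bc
[3] 0x12->0x02 len=3 : b6 14 2e
[4] 0x23->0x03 len=3 : 4f 4c 7e
[5] 0x0f->0x1b len=6 : 93 64 fa b6 14 2e
query mem[0x1a]=0x2e, mem[0x14]=0x2e, mem[0x12]=0xb6, mem[0x0b]=0xb6, mem[0x2b]=0x13

MEM[0x1a,0x14,0x12,0x0b,0x2b] = 2e 2e b6 b6 13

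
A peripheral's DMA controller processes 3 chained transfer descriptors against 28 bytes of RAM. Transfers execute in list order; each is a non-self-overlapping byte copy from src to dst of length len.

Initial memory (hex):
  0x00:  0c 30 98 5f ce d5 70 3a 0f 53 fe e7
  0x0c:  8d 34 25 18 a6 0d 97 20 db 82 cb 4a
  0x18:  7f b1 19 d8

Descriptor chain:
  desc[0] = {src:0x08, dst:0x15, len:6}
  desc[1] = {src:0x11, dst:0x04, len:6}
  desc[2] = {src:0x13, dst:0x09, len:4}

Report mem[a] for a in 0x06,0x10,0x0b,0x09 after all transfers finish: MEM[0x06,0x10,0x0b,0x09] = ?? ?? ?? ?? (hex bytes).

  after D0: wrote 6B at 0x15 = 0f53fee78d34
  after D1: wrote 6B at 0x04 = 0d9720db0f53
  after D2: wrote 4B at 0x09 = 20db0f53
query mem[0x06]=0x20, mem[0x10]=0xa6, mem[0x0b]=0x0f, mem[0x09]=0x20

MEM[0x06,0x10,0x0b,0x09] = 20 a6 0f 20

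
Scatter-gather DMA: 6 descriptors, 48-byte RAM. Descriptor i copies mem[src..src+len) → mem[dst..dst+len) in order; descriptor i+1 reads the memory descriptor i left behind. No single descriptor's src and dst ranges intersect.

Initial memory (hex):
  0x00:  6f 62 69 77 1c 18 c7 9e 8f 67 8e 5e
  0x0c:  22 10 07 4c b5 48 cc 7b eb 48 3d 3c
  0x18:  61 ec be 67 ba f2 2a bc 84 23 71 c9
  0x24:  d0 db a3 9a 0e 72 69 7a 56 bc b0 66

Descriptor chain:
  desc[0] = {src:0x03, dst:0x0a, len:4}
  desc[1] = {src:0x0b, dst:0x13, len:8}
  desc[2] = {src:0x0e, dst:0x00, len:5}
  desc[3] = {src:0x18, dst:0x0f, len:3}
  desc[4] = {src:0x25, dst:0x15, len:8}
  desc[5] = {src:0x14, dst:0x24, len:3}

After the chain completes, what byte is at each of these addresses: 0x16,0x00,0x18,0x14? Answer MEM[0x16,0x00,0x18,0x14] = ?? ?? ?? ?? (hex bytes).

MEM[0x16,0x00,0x18,0x14] = a3 07 0e 18

#0 dst[0x0a+4] := {0x77,0x1c,0x18,0xc7}
#1 dst[0x13+8] := {0x1c,0x18,0xc7,0x07,0x4c,0xb5,0x48,0xcc}
#2 dst[0x00+5] := {0x07,0x4c,0xb5,0x48,0xcc}
#3 dst[0x0f+3] := {0xb5,0x48,0xcc}
#4 dst[0x15+8] := {0xdb,0xa3,0x9a,0x0e,0x72,0x69,0x7a,0x56}
#5 dst[0x24+3] := {0x18,0xdb,0xa3}
query mem[0x16]=0xa3, mem[0x00]=0x07, mem[0x18]=0x0e, mem[0x14]=0x18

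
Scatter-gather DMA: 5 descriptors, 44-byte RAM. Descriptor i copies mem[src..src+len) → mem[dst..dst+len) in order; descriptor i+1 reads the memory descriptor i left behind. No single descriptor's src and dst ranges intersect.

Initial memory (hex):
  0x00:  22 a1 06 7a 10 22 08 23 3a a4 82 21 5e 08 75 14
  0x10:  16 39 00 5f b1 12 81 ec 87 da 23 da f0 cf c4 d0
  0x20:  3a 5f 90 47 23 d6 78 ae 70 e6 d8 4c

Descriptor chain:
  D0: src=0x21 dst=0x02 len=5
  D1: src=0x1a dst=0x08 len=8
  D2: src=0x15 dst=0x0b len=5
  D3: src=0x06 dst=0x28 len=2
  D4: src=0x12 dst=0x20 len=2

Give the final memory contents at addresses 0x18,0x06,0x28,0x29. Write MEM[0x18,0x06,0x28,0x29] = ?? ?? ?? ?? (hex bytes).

MEM[0x18,0x06,0x28,0x29] = 87 d6 d6 23

D0: mem[0x02..0x06] <- [5f 90 47 23 d6]
D1: mem[0x08..0x0f] <- [23 da f0 cf c4 d0 3a 5f]
D2: mem[0x0b..0x0f] <- [12 81 ec 87 da]
D3: mem[0x28..0x29] <- [d6 23]
D4: mem[0x20..0x21] <- [00 5f]
query mem[0x18]=0x87, mem[0x06]=0xd6, mem[0x28]=0xd6, mem[0x29]=0x23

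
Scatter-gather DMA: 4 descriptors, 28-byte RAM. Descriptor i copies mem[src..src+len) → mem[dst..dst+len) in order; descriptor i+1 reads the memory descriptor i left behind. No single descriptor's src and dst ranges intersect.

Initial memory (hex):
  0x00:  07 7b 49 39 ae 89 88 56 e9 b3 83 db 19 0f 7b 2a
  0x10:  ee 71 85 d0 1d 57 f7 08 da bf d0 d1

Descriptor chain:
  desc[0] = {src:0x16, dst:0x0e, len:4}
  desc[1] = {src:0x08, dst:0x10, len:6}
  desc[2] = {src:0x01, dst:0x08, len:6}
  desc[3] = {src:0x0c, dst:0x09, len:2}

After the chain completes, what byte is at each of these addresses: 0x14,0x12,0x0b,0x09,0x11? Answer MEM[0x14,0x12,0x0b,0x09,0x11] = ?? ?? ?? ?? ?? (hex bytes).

MEM[0x14,0x12,0x0b,0x09,0x11] = 19 83 ae 89 b3

  after D0: wrote 4B at 0x0e = f708dabf
  after D1: wrote 6B at 0x10 = e9b383db190f
  after D2: wrote 6B at 0x08 = 7b4939ae8988
  after D3: wrote 2B at 0x09 = 8988
query mem[0x14]=0x19, mem[0x12]=0x83, mem[0x0b]=0xae, mem[0x09]=0x89, mem[0x11]=0xb3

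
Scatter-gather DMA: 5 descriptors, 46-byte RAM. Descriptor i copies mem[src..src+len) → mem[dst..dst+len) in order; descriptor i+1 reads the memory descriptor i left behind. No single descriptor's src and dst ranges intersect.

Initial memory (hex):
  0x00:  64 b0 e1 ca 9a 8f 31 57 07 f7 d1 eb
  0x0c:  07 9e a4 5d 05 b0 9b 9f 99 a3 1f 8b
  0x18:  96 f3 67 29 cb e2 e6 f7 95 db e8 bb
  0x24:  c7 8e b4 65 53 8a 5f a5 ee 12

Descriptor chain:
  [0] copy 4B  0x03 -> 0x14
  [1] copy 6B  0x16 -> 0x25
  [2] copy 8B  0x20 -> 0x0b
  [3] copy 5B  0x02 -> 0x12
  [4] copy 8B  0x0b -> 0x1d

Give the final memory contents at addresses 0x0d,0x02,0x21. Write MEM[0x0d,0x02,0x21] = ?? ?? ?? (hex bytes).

  after D0: wrote 4B at 0x14 = ca9a8f31
  after D1: wrote 6B at 0x25 = 8f3196f36729
  after D2: wrote 8B at 0x0b = 95dbe8bbc78f3196
  after D3: wrote 5B at 0x12 = e1ca9a8f31
  after D4: wrote 8B at 0x1d = 95dbe8bbc78f31e1
query mem[0x0d]=0xe8, mem[0x02]=0xe1, mem[0x21]=0xc7

MEM[0x0d,0x02,0x21] = e8 e1 c7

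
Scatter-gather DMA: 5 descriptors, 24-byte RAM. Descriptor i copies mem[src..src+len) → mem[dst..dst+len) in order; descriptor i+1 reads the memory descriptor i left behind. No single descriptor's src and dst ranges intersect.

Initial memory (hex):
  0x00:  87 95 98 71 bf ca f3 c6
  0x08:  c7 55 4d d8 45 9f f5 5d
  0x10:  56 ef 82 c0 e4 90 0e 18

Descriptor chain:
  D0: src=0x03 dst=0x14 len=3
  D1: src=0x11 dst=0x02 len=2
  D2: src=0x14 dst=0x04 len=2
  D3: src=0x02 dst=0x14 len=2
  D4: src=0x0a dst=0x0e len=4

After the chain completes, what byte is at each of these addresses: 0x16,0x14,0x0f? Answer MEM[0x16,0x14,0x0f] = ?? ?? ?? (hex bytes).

MEM[0x16,0x14,0x0f] = ca ef d8

  after D0: wrote 3B at 0x14 = 71bfca
  after D1: wrote 2B at 0x02 = ef82
  after D2: wrote 2B at 0x04 = 71bf
  after D3: wrote 2B at 0x14 = ef82
  after D4: wrote 4B at 0x0e = 4dd8459f
query mem[0x16]=0xca, mem[0x14]=0xef, mem[0x0f]=0xd8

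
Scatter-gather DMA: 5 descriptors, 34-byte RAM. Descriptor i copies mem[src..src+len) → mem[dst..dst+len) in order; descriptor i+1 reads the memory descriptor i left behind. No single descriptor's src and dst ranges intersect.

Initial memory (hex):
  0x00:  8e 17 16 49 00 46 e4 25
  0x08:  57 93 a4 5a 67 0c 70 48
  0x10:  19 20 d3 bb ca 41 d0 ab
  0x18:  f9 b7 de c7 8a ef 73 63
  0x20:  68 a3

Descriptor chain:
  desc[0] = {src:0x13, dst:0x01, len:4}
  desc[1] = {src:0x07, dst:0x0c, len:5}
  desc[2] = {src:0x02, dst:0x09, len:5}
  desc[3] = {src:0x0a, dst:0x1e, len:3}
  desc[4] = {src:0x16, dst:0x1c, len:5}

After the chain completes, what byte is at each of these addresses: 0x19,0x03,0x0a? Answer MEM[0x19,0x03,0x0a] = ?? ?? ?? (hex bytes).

MEM[0x19,0x03,0x0a] = b7 41 41

#0 dst[0x01+4] := {0xbb,0xca,0x41,0xd0}
#1 dst[0x0c+5] := {0x25,0x57,0x93,0xa4,0x5a}
#2 dst[0x09+5] := {0xca,0x41,0xd0,0x46,0xe4}
#3 dst[0x1e+3] := {0x41,0xd0,0x46}
#4 dst[0x1c+5] := {0xd0,0xab,0xf9,0xb7,0xde}
query mem[0x19]=0xb7, mem[0x03]=0x41, mem[0x0a]=0x41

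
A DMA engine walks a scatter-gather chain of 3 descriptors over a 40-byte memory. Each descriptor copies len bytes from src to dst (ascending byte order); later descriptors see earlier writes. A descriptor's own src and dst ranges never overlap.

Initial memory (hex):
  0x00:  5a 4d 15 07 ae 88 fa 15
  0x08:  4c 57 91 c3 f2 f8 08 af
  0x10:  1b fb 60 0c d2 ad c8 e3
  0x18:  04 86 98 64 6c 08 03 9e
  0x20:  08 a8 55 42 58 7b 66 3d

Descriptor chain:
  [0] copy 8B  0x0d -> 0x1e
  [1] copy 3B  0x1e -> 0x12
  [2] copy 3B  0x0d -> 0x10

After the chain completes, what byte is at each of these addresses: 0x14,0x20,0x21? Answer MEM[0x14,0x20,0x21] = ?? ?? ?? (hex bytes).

MEM[0x14,0x20,0x21] = af af 1b

[0] 0x0d->0x1e len=8 : f8 08 af 1b fb 60 0c d2
[1] 0x1e->0x12 len=3 : f8 08 af
[2] 0x0d->0x10 len=3 : f8 08 af
query mem[0x14]=0xaf, mem[0x20]=0xaf, mem[0x21]=0x1b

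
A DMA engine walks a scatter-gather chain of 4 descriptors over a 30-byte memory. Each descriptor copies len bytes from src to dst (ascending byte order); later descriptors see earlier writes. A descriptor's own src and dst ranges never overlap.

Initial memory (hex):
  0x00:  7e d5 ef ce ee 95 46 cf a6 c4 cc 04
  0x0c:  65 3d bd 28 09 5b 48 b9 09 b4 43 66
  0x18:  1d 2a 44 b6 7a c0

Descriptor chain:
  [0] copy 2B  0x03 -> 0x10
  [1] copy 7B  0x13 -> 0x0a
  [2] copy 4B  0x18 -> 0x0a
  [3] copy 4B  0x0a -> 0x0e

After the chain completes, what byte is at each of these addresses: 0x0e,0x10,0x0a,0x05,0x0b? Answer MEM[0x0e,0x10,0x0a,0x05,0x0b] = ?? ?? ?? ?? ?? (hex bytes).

MEM[0x0e,0x10,0x0a,0x05,0x0b] = 1d 44 1d 95 2a

[0] 0x03->0x10 len=2 : ce ee
[1] 0x13->0x0a len=7 : b9 09 b4 43 66 1d 2a
[2] 0x18->0x0a len=4 : 1d 2a 44 b6
[3] 0x0a->0x0e len=4 : 1d 2a 44 b6
query mem[0x0e]=0x1d, mem[0x10]=0x44, mem[0x0a]=0x1d, mem[0x05]=0x95, mem[0x0b]=0x2a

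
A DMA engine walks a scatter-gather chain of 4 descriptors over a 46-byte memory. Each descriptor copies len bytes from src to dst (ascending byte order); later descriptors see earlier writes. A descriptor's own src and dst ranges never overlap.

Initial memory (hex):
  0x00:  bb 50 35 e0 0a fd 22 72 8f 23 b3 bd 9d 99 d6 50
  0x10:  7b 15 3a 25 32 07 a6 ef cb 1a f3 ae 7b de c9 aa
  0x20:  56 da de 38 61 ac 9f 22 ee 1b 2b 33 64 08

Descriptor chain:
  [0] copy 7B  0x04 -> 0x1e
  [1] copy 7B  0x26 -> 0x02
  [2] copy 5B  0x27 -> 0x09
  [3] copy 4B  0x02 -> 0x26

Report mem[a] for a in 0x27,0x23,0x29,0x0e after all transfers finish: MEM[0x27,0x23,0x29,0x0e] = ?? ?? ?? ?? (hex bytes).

D0: mem[0x1e..0x24] <- [0a fd 22 72 8f 23 b3]
D1: mem[0x02..0x08] <- [9f 22 ee 1b 2b 33 64]
D2: mem[0x09..0x0d] <- [22 ee 1b 2b 33]
D3: mem[0x26..0x29] <- [9f 22 ee 1b]
query mem[0x27]=0x22, mem[0x23]=0x23, mem[0x29]=0x1b, mem[0x0e]=0xd6

MEM[0x27,0x23,0x29,0x0e] = 22 23 1b d6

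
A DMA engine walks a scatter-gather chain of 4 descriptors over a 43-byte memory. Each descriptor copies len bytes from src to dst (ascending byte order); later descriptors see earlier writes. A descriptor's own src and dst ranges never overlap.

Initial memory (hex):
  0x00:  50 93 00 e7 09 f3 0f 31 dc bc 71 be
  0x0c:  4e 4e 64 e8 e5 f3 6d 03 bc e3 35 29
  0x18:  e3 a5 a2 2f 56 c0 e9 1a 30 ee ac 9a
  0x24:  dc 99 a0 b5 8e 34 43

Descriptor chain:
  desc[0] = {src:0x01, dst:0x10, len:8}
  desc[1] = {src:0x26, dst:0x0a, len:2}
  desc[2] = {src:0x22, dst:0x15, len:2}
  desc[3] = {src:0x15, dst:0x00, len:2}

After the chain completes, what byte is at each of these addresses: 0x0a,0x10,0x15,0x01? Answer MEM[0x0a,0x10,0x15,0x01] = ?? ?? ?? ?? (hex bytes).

MEM[0x0a,0x10,0x15,0x01] = a0 93 ac 9a

  after D0: wrote 8B at 0x10 = 9300e709f30f31dc
  after D1: wrote 2B at 0x0a = a0b5
  after D2: wrote 2B at 0x15 = ac9a
  after D3: wrote 2B at 0x00 = ac9a
query mem[0x0a]=0xa0, mem[0x10]=0x93, mem[0x15]=0xac, mem[0x01]=0x9a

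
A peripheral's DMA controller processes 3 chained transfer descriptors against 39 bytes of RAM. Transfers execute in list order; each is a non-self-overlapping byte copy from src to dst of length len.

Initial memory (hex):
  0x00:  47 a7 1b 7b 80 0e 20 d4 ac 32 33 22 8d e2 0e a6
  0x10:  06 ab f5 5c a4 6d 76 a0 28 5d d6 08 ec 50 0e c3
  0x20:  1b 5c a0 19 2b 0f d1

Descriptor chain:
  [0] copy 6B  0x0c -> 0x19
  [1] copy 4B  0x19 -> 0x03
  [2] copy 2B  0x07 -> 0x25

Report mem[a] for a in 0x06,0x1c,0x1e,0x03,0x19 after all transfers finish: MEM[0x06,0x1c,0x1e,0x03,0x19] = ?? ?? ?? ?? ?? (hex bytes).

[0] 0x0c->0x19 len=6 : 8d e2 0e a6 06 ab
[1] 0x19->0x03 len=4 : 8d e2 0e a6
[2] 0x07->0x25 len=2 : d4 ac
query mem[0x06]=0xa6, mem[0x1c]=0xa6, mem[0x1e]=0xab, mem[0x03]=0x8d, mem[0x19]=0x8d

MEM[0x06,0x1c,0x1e,0x03,0x19] = a6 a6 ab 8d 8d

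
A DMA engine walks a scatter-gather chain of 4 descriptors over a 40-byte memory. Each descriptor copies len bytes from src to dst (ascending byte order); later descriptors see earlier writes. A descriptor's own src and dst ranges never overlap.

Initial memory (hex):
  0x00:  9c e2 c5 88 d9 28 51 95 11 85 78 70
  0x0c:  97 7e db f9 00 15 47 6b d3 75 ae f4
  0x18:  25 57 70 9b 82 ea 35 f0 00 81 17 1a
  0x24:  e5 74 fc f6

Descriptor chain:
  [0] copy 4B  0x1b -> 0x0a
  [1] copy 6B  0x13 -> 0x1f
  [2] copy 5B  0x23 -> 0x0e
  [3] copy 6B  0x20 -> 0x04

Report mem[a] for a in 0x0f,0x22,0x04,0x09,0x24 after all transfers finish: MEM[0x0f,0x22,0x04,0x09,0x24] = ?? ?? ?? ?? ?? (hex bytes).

D0: mem[0x0a..0x0d] <- [9b 82 ea 35]
D1: mem[0x1f..0x24] <- [6b d3 75 ae f4 25]
D2: mem[0x0e..0x12] <- [f4 25 74 fc f6]
D3: mem[0x04..0x09] <- [d3 75 ae f4 25 74]
query mem[0x0f]=0x25, mem[0x22]=0xae, mem[0x04]=0xd3, mem[0x09]=0x74, mem[0x24]=0x25

MEM[0x0f,0x22,0x04,0x09,0x24] = 25 ae d3 74 25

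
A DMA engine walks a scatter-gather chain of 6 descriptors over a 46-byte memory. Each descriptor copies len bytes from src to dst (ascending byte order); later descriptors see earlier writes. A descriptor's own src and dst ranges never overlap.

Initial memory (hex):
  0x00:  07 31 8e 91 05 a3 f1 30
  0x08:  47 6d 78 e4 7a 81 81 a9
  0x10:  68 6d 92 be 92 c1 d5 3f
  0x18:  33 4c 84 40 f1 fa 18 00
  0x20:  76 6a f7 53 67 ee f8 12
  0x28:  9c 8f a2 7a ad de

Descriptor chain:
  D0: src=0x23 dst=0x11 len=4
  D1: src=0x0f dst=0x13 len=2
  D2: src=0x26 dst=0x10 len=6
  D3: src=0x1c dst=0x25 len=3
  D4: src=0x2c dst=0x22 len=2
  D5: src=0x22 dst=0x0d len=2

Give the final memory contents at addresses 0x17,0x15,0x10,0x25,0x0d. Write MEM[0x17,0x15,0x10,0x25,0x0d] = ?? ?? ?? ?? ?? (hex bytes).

[0] 0x23->0x11 len=4 : 53 67 ee f8
[1] 0x0f->0x13 len=2 : a9 68
[2] 0x26->0x10 len=6 : f8 12 9c 8f a2 7a
[3] 0x1c->0x25 len=3 : f1 fa 18
[4] 0x2c->0x22 len=2 : ad de
[5] 0x22->0x0d len=2 : ad de
query mem[0x17]=0x3f, mem[0x15]=0x7a, mem[0x10]=0xf8, mem[0x25]=0xf1, mem[0x0d]=0xad

MEM[0x17,0x15,0x10,0x25,0x0d] = 3f 7a f8 f1 ad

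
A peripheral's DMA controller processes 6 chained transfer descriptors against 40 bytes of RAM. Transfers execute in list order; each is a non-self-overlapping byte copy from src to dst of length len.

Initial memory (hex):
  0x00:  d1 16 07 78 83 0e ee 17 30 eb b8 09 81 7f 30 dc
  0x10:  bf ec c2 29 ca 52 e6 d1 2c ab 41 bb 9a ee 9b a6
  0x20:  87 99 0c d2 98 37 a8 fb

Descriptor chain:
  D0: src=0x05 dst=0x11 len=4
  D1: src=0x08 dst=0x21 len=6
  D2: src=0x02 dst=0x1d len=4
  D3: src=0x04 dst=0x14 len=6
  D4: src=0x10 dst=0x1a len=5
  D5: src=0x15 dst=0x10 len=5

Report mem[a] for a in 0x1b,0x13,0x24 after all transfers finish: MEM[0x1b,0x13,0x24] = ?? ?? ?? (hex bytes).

#0 dst[0x11+4] := {0x0e,0xee,0x17,0x30}
#1 dst[0x21+6] := {0x30,0xeb,0xb8,0x09,0x81,0x7f}
#2 dst[0x1d+4] := {0x07,0x78,0x83,0x0e}
#3 dst[0x14+6] := {0x83,0x0e,0xee,0x17,0x30,0xeb}
#4 dst[0x1a+5] := {0xbf,0x0e,0xee,0x17,0x83}
#5 dst[0x10+5] := {0x0e,0xee,0x17,0x30,0xeb}
query mem[0x1b]=0x0e, mem[0x13]=0x30, mem[0x24]=0x09

MEM[0x1b,0x13,0x24] = 0e 30 09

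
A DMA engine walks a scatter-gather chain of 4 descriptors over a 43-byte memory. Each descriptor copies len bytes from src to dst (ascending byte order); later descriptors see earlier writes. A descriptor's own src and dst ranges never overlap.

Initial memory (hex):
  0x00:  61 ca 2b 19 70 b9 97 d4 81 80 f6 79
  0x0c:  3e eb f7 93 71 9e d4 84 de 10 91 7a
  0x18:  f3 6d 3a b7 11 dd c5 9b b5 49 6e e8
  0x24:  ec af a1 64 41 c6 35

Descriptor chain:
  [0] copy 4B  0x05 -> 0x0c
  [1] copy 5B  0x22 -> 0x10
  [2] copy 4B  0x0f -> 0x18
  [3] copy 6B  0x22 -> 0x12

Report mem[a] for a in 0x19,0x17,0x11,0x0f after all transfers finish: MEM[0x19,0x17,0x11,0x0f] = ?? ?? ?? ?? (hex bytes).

MEM[0x19,0x17,0x11,0x0f] = 6e 64 e8 81

D0: mem[0x0c..0x0f] <- [b9 97 d4 81]
D1: mem[0x10..0x14] <- [6e e8 ec af a1]
D2: mem[0x18..0x1b] <- [81 6e e8 ec]
D3: mem[0x12..0x17] <- [6e e8 ec af a1 64]
query mem[0x19]=0x6e, mem[0x17]=0x64, mem[0x11]=0xe8, mem[0x0f]=0x81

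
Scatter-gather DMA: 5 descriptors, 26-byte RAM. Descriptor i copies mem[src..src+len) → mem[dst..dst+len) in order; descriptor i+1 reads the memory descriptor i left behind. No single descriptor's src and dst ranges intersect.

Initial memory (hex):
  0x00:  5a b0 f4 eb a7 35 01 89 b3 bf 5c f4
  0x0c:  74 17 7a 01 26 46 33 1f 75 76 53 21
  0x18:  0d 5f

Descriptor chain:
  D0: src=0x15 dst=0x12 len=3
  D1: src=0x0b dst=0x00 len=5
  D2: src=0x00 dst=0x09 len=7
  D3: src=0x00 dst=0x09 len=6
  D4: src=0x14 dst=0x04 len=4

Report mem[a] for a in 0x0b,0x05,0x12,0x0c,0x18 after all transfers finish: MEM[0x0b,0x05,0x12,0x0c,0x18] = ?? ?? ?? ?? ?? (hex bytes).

[0] 0x15->0x12 len=3 : 76 53 21
[1] 0x0b->0x00 len=5 : f4 74 17 7a 01
[2] 0x00->0x09 len=7 : f4 74 17 7a 01 35 01
[3] 0x00->0x09 len=6 : f4 74 17 7a 01 35
[4] 0x14->0x04 len=4 : 21 76 53 21
query mem[0x0b]=0x17, mem[0x05]=0x76, mem[0x12]=0x76, mem[0x0c]=0x7a, mem[0x18]=0x0d

MEM[0x0b,0x05,0x12,0x0c,0x18] = 17 76 76 7a 0d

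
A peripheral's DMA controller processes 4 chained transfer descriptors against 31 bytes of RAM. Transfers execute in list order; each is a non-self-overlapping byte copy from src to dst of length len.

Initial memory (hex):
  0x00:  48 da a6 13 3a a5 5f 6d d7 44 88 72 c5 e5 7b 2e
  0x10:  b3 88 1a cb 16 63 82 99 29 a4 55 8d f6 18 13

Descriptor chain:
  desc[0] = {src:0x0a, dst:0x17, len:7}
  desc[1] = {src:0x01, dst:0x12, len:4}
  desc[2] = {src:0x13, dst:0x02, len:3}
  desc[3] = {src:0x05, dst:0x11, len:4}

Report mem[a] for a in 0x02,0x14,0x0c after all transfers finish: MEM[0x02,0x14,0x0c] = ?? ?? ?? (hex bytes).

MEM[0x02,0x14,0x0c] = a6 d7 c5

D0: mem[0x17..0x1d] <- [88 72 c5 e5 7b 2e b3]
D1: mem[0x12..0x15] <- [da a6 13 3a]
D2: mem[0x02..0x04] <- [a6 13 3a]
D3: mem[0x11..0x14] <- [a5 5f 6d d7]
query mem[0x02]=0xa6, mem[0x14]=0xd7, mem[0x0c]=0xc5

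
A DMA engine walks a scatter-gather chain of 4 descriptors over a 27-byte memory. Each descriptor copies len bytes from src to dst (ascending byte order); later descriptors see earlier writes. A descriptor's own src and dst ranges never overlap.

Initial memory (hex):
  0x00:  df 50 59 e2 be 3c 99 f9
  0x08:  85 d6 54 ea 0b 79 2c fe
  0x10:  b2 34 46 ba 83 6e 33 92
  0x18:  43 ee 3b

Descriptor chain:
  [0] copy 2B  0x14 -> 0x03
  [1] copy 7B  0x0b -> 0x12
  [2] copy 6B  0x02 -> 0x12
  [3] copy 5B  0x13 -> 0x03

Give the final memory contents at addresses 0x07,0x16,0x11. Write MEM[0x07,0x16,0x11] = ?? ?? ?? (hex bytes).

[0] 0x14->0x03 len=2 : 83 6e
[1] 0x0b->0x12 len=7 : ea 0b 79 2c fe b2 34
[2] 0x02->0x12 len=6 : 59 83 6e 3c 99 f9
[3] 0x13->0x03 len=5 : 83 6e 3c 99 f9
query mem[0x07]=0xf9, mem[0x16]=0x99, mem[0x11]=0x34

MEM[0x07,0x16,0x11] = f9 99 34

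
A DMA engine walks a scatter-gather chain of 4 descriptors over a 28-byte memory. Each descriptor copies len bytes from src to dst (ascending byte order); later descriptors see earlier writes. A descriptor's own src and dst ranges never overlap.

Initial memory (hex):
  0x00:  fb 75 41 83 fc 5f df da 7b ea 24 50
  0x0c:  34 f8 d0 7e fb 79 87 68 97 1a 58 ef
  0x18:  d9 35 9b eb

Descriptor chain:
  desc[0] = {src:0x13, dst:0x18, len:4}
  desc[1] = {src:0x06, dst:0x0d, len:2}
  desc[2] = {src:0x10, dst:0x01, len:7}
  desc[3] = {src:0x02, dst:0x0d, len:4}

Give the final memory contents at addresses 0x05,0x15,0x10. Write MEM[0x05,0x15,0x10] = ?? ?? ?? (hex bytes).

MEM[0x05,0x15,0x10] = 97 1a 97

#0 dst[0x18+4] := {0x68,0x97,0x1a,0x58}
#1 dst[0x0d+2] := {0xdf,0xda}
#2 dst[0x01+7] := {0xfb,0x79,0x87,0x68,0x97,0x1a,0x58}
#3 dst[0x0d+4] := {0x79,0x87,0x68,0x97}
query mem[0x05]=0x97, mem[0x15]=0x1a, mem[0x10]=0x97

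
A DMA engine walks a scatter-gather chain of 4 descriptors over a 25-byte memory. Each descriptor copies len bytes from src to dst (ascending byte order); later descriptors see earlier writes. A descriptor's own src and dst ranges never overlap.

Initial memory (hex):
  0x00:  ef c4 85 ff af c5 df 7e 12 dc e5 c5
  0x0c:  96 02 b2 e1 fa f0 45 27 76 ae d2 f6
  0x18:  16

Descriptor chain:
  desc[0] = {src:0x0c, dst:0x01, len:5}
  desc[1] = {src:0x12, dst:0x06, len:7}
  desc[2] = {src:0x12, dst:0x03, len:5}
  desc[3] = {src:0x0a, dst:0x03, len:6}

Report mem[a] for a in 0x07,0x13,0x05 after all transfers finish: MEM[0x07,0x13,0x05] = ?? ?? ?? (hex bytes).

#0 dst[0x01+5] := {0x96,0x02,0xb2,0xe1,0xfa}
#1 dst[0x06+7] := {0x45,0x27,0x76,0xae,0xd2,0xf6,0x16}
#2 dst[0x03+5] := {0x45,0x27,0x76,0xae,0xd2}
#3 dst[0x03+6] := {0xd2,0xf6,0x16,0x02,0xb2,0xe1}
query mem[0x07]=0xb2, mem[0x13]=0x27, mem[0x05]=0x16

MEM[0x07,0x13,0x05] = b2 27 16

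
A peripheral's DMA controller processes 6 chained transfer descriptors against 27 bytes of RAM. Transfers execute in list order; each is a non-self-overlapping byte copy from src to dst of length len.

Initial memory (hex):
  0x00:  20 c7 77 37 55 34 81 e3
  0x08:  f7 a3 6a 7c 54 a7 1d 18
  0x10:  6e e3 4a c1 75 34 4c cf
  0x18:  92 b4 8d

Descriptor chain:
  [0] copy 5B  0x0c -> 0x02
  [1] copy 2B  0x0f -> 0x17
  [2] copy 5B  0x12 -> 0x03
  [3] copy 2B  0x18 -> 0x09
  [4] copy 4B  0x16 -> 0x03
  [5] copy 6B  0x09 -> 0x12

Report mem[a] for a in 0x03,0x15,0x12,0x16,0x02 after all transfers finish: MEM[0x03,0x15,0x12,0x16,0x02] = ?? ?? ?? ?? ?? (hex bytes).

MEM[0x03,0x15,0x12,0x16,0x02] = 4c 54 6e a7 54

[0] 0x0c->0x02 len=5 : 54 a7 1d 18 6e
[1] 0x0f->0x17 len=2 : 18 6e
[2] 0x12->0x03 len=5 : 4a c1 75 34 4c
[3] 0x18->0x09 len=2 : 6e b4
[4] 0x16->0x03 len=4 : 4c 18 6e b4
[5] 0x09->0x12 len=6 : 6e b4 7c 54 a7 1d
query mem[0x03]=0x4c, mem[0x15]=0x54, mem[0x12]=0x6e, mem[0x16]=0xa7, mem[0x02]=0x54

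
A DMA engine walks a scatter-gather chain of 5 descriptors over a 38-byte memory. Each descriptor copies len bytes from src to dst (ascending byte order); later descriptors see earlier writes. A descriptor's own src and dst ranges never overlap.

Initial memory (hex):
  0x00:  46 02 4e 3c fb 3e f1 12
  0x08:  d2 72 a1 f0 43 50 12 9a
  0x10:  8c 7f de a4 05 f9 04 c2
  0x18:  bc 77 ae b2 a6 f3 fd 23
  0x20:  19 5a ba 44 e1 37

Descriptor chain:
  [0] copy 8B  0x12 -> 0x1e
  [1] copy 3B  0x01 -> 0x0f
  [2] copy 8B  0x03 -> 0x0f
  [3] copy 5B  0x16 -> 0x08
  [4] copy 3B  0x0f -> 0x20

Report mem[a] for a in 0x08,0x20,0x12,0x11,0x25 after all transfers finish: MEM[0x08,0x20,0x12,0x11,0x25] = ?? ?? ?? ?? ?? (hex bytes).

MEM[0x08,0x20,0x12,0x11,0x25] = a1 3c f1 3e 77

  after D0: wrote 8B at 0x1e = dea405f904c2bc77
  after D1: wrote 3B at 0x0f = 024e3c
  after D2: wrote 8B at 0x0f = 3cfb3ef112d272a1
  after D3: wrote 5B at 0x08 = a1c2bc77ae
  after D4: wrote 3B at 0x20 = 3cfb3e
query mem[0x08]=0xa1, mem[0x20]=0x3c, mem[0x12]=0xf1, mem[0x11]=0x3e, mem[0x25]=0x77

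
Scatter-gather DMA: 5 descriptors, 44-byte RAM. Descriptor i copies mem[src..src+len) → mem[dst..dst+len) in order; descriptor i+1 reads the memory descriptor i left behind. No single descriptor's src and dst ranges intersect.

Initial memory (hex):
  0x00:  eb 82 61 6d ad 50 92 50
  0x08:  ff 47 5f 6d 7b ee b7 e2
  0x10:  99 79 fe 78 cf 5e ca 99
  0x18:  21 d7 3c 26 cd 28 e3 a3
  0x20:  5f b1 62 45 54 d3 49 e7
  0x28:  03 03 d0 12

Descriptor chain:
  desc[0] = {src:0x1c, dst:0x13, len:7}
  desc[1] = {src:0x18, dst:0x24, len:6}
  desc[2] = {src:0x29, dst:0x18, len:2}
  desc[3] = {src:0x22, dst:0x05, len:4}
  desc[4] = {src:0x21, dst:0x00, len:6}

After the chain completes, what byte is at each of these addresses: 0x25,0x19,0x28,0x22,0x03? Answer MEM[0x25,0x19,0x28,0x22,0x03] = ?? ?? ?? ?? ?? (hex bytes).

D0: mem[0x13..0x19] <- [cd 28 e3 a3 5f b1 62]
D1: mem[0x24..0x29] <- [b1 62 3c 26 cd 28]
D2: mem[0x18..0x19] <- [28 d0]
D3: mem[0x05..0x08] <- [62 45 b1 62]
D4: mem[0x00..0x05] <- [b1 62 45 b1 62 3c]
query mem[0x25]=0x62, mem[0x19]=0xd0, mem[0x28]=0xcd, mem[0x22]=0x62, mem[0x03]=0xb1

MEM[0x25,0x19,0x28,0x22,0x03] = 62 d0 cd 62 b1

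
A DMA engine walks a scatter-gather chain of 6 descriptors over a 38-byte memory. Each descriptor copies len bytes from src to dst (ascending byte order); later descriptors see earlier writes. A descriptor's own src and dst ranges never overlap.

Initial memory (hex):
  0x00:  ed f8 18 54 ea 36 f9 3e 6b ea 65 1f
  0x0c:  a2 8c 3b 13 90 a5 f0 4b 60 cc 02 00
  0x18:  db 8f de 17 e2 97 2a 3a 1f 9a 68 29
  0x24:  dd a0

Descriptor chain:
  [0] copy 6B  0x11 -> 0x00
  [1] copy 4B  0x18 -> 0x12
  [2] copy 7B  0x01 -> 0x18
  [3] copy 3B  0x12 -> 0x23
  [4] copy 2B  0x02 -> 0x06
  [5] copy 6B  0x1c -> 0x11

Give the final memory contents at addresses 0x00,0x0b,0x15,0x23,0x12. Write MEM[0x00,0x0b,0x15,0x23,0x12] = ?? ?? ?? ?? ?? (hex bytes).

MEM[0x00,0x0b,0x15,0x23,0x12] = a5 1f 1f db f9

  after D0: wrote 6B at 0x00 = a5f04b60cc02
  after D1: wrote 4B at 0x12 = db8fde17
  after D2: wrote 7B at 0x18 = f04b60cc02f93e
  after D3: wrote 3B at 0x23 = db8fde
  after D4: wrote 2B at 0x06 = 4b60
  after D5: wrote 6B at 0x11 = 02f93e3a1f9a
query mem[0x00]=0xa5, mem[0x0b]=0x1f, mem[0x15]=0x1f, mem[0x23]=0xdb, mem[0x12]=0xf9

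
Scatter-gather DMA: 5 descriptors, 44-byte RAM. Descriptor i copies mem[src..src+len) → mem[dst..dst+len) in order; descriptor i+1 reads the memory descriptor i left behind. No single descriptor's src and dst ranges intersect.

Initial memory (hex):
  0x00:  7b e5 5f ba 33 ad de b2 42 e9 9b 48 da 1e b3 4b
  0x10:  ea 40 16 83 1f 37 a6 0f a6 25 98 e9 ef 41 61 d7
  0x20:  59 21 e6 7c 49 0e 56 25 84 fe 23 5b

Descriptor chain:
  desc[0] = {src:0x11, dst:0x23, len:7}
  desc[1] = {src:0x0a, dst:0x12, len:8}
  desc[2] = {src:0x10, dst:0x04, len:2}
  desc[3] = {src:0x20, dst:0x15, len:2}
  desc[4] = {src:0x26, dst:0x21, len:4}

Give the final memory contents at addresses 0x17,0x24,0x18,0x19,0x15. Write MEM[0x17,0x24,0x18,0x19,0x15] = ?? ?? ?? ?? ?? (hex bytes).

MEM[0x17,0x24,0x18,0x19,0x15] = 4b 0f ea 40 59

  after D0: wrote 7B at 0x23 = 4016831f37a60f
  after D1: wrote 8B at 0x12 = 9b48da1eb34bea40
  after D2: wrote 2B at 0x04 = ea40
  after D3: wrote 2B at 0x15 = 5921
  after D4: wrote 4B at 0x21 = 1f37a60f
query mem[0x17]=0x4b, mem[0x24]=0x0f, mem[0x18]=0xea, mem[0x19]=0x40, mem[0x15]=0x59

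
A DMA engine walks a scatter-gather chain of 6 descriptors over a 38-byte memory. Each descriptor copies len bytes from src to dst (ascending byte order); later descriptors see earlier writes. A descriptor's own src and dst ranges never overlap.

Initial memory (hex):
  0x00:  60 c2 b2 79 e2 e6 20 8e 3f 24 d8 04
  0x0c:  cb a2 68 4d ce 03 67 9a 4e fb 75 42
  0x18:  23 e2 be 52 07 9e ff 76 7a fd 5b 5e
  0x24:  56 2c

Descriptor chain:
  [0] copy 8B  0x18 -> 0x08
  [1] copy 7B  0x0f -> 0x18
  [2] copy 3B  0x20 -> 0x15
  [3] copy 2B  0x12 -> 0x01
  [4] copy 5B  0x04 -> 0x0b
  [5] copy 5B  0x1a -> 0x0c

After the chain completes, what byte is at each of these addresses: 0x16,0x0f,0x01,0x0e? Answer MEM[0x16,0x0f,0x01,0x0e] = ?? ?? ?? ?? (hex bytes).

MEM[0x16,0x0f,0x01,0x0e] = fd 4e 67 9a

[0] 0x18->0x08 len=8 : 23 e2 be 52 07 9e ff 76
[1] 0x0f->0x18 len=7 : 76 ce 03 67 9a 4e fb
[2] 0x20->0x15 len=3 : 7a fd 5b
[3] 0x12->0x01 len=2 : 67 9a
[4] 0x04->0x0b len=5 : e2 e6 20 8e 23
[5] 0x1a->0x0c len=5 : 03 67 9a 4e fb
query mem[0x16]=0xfd, mem[0x0f]=0x4e, mem[0x01]=0x67, mem[0x0e]=0x9a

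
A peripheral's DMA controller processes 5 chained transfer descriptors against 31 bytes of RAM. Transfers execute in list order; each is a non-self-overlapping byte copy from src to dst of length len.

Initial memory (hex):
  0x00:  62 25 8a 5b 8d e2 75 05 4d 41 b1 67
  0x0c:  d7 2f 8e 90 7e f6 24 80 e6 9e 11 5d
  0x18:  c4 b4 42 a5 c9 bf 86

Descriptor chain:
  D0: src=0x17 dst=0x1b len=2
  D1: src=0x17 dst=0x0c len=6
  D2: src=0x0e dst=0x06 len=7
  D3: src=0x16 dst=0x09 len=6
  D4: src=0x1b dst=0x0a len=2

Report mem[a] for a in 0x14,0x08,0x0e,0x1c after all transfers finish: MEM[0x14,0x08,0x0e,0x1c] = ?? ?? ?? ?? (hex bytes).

MEM[0x14,0x08,0x0e,0x1c] = e6 5d 5d c4

  after D0: wrote 2B at 0x1b = 5dc4
  after D1: wrote 6B at 0x0c = 5dc4b4425dc4
  after D2: wrote 7B at 0x06 = b4425dc42480e6
  after D3: wrote 6B at 0x09 = 115dc4b4425d
  after D4: wrote 2B at 0x0a = 5dc4
query mem[0x14]=0xe6, mem[0x08]=0x5d, mem[0x0e]=0x5d, mem[0x1c]=0xc4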